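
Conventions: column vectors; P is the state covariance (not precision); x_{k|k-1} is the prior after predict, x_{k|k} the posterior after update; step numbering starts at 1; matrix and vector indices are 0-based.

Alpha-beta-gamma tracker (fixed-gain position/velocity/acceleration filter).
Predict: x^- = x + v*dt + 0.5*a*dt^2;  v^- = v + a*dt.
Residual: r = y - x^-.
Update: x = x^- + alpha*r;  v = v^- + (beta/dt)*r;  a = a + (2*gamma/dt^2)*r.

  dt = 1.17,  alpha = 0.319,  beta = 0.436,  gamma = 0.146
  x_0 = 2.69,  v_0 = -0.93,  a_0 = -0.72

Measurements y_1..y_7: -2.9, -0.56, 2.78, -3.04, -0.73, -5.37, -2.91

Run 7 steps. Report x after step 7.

x_post = 1.4287

step 1: x_pred=1.1091  r=-4.0091  x^+=-0.1698  v^+=-3.2664  a^+=-1.5752
step 2: x_pred=-5.0696  r=4.5096  x^+=-3.6310  v^+=-3.4288  a^+=-0.6132
step 3: x_pred=-8.0625  r=10.8425  x^+=-4.6038  v^+=-0.1059  a^+=1.6996
step 4: x_pred=-3.5643  r=0.5243  x^+=-3.3971  v^+=2.0780  a^+=1.8114
step 5: x_pred=0.2741  r=-1.0041  x^+=-0.0462  v^+=3.8233  a^+=1.5973
step 6: x_pred=5.5202  r=-10.8902  x^+=2.0462  v^+=1.6338  a^+=-0.7257
step 7: x_pred=3.4611  r=-6.3711  x^+=1.4287  v^+=-1.5895  a^+=-2.0847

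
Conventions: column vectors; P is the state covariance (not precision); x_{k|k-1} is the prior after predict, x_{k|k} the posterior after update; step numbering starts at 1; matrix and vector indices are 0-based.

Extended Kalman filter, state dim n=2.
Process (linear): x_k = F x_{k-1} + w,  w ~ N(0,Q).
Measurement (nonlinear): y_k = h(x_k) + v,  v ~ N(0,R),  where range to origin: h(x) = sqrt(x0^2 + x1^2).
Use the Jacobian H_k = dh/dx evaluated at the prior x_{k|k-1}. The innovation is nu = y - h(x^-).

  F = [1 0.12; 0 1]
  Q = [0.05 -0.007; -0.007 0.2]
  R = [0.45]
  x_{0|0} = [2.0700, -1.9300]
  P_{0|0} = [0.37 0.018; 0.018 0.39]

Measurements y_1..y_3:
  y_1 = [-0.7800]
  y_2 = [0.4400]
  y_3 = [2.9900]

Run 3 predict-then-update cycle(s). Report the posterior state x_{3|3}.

x_post = [1.2539, -0.9197]

step 1: x^-=[1.8384, -1.9300]  P^-=[0.4299 0.0578; 0.0578 0.5900]  H_jac=[0.6897 -0.7241]  S=[0.9061]  K=[0.2811; -0.4275]  nu=[-3.4454]  x^+=[0.8700, -0.4572]  P^+=[0.3584 0.1667; 0.1667 0.4244]
step 2: x^-=[0.8151, -0.4572]  P^-=[0.4545 0.2106; 0.2106 0.6244]  H_jac=[0.8722 -0.4892]  S=[0.7654]  K=[0.3833; -0.1591]  nu=[-0.4946]  x^+=[0.6256, -0.3785]  P^+=[0.3420 0.2573; 0.2573 0.6051]
step 3: x^-=[0.5802, -0.3785]  P^-=[0.4625 0.3229; 0.3229 0.8051]  H_jac=[0.8375 -0.5464]  S=[0.7193]  K=[0.2933; -0.2356]  nu=[2.2973]  x^+=[1.2539, -0.9197]  P^+=[0.4006 0.3726; 0.3726 0.7651]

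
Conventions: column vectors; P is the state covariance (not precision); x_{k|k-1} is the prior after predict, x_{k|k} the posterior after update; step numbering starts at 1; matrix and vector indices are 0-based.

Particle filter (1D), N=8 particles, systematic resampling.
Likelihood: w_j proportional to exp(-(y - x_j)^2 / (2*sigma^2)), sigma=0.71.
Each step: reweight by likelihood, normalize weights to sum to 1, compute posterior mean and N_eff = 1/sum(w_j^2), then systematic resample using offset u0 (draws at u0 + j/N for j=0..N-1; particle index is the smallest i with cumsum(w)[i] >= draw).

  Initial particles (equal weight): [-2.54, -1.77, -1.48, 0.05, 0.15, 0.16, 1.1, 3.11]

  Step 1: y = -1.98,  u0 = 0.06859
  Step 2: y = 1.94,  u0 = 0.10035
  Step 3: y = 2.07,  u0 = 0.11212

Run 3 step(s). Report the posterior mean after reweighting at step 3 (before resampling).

step 1: w=[0.2920, 0.3815, 0.3110, 0.0067, 0.0044, 0.0042, 0.0000, 0.0000]  mean=-1.8757  Neff=3.0518  idx=[0, 0, 1, 1, 1, 2, 2, 2]
step 2: w=[0.0001, 0.0001, 0.0380, 0.0380, 0.0380, 0.2953, 0.2953, 0.2953]  mean=-1.5132  Neff=3.7603  idx=[4, 5, 5, 6, 6, 7, 7, 7]
step 3: w=[0.0168, 0.1405, 0.1405, 0.1405, 0.1405, 0.1405, 0.1405, 0.1405]  mean=-1.4849  Neff=7.2260  idx=[1, 2, 3, 4, 5, 6, 7, 7]

post_mean = -1.4849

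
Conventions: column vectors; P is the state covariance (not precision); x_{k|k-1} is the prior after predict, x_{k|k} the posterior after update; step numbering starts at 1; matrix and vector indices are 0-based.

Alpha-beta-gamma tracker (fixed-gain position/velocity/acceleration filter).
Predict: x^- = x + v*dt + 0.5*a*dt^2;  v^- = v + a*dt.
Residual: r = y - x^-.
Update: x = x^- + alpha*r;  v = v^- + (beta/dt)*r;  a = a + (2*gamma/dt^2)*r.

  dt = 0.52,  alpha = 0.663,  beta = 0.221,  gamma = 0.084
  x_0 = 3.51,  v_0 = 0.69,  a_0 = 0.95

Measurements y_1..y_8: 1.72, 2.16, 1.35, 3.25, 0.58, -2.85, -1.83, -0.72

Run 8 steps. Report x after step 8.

x_post = -2.0173

step 1: x_pred=3.9972  r=-2.2772  x^+=2.4874  v^+=0.2162  a^+=-0.4649
step 2: x_pred=2.5370  r=-0.3770  x^+=2.2870  v^+=-0.1858  a^+=-0.6991
step 3: x_pred=2.0959  r=-0.7459  x^+=1.6014  v^+=-0.8663  a^+=-1.1625
step 4: x_pred=0.9937  r=2.2563  x^+=2.4896  v^+=-0.5119  a^+=0.2393
step 5: x_pred=2.2558  r=-1.6758  x^+=1.1447  v^+=-1.0997  a^+=-0.8019
step 6: x_pred=0.4645  r=-3.3145  x^+=-1.7330  v^+=-2.9253  a^+=-2.8612
step 7: x_pred=-3.6410  r=1.8110  x^+=-2.4403  v^+=-3.6434  a^+=-1.7360
step 8: x_pred=-4.5696  r=3.8496  x^+=-2.0173  v^+=-2.9101  a^+=0.6558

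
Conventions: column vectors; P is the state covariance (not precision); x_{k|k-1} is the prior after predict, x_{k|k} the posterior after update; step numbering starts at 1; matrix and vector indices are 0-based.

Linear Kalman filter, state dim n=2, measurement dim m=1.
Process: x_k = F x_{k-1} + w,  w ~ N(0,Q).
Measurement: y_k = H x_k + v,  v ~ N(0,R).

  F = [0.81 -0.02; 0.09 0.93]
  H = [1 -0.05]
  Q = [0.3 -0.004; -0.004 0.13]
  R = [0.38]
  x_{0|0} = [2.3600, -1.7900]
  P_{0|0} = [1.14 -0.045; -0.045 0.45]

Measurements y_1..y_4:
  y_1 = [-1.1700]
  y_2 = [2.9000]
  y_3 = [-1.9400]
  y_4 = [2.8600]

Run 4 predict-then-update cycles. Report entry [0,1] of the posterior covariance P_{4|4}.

step 1: x^-=[1.9474, -1.4523]  P^-=[1.0496 0.0369; 0.0369 0.5209]  S=[1.4272]  K=[0.7341; 0.0076]  nu=[-3.1900]  x^+=[-0.3945, -1.4766]  P^+=[0.2804 0.0289; 0.0289 0.5208]
step 2: x^-=[-0.2900, -1.4087]  P^-=[0.4833 0.0285; 0.0285 0.5876]  S=[0.8619]  K=[0.5590; -0.0010]  nu=[3.1196]  x^+=[1.4540, -1.4119]  P^+=[0.2139 0.0290; 0.0290 0.5876]
step 3: x^-=[1.2060, -1.1822]  P^-=[0.4396 0.0225; 0.0225 0.6448]  S=[0.8190]  K=[0.5354; -0.0120]  nu=[-3.2051]  x^+=[-0.5101, -1.1439]  P^+=[0.2048 0.0277; 0.0277 0.6447]
step 4: x^-=[-0.3903, -1.1098]  P^-=[0.4338 0.0198; 0.0198 0.6939]  S=[0.8135]  K=[0.5320; -0.0184]  nu=[3.1948]  x^+=[1.3093, -1.1684]  P^+=[0.2035 0.0277; 0.0277 0.6936]

P_post[0,1] = 0.0277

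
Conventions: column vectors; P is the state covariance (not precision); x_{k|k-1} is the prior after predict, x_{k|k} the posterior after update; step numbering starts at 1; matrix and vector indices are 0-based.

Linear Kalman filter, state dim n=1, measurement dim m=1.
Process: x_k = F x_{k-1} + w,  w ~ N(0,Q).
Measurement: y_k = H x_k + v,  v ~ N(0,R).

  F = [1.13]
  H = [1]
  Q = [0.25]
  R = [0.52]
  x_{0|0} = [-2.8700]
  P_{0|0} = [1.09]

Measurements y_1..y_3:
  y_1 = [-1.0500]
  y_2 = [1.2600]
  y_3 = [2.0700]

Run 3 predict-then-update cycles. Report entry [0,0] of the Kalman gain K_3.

step 1: x^-=[-3.2431]  P^-=[1.6418]  S=[2.1618]  K=[0.7595]  nu=[2.1931]  x^+=[-1.5775]  P^+=[0.3949]
step 2: x^-=[-1.7826]  P^-=[0.7543]  S=[1.2743]  K=[0.5919]  nu=[3.0426]  x^+=[0.0184]  P^+=[0.3078]
step 3: x^-=[0.0208]  P^-=[0.6430]  S=[1.1630]  K=[0.5529]  nu=[2.0492]  x^+=[1.1538]  P^+=[0.2875]

K[0,0] = 0.5529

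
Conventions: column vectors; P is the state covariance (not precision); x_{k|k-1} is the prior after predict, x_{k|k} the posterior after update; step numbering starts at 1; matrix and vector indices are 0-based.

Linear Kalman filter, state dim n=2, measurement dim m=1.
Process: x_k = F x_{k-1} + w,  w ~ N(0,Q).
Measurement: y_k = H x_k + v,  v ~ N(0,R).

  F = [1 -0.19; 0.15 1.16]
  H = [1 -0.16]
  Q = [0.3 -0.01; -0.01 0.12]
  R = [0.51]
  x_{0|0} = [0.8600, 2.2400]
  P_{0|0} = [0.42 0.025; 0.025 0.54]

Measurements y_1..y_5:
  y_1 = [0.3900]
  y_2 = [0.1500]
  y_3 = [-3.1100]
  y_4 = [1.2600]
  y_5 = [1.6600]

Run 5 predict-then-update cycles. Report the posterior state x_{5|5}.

x_post = [0.8473, 1.6691]

step 1: x^-=[0.4344, 2.7274]  P^-=[0.7300 -0.0377; -0.0377 0.8648]  S=[1.2742]  K=[0.5776; -0.1382]  nu=[0.3920]  x^+=[0.6608, 2.6732]  P^+=[0.3048 0.0640; 0.0640 0.8404]
step 2: x^-=[0.1529, 3.2001]  P^-=[0.6109 -0.0771; -0.0771 1.2800]  S=[1.1783]  K=[0.5289; -0.2392]  nu=[0.5091]  x^+=[0.4222, 3.0783]  P^+=[0.2813 0.0720; 0.0720 1.2126]
step 3: x^-=[-0.1627, 3.6341]  P^-=[0.5977 -0.1536; -0.1536 1.7830]  S=[1.2025]  K=[0.5175; -0.3650]  nu=[-2.3658]  x^+=[-1.3870, 4.4976]  P^+=[0.2757 0.0735; 0.0735 1.6228]
step 4: x^-=[-2.2415, 5.0092]  P^-=[0.6063 -0.2431; -0.2431 2.3355]  S=[1.2539]  K=[0.5146; -0.4919]  nu=[4.3030]  x^+=[-0.0273, 2.8925]  P^+=[0.2743 0.0743; 0.0743 2.0321]
step 5: x^-=[-0.5769, 3.3512]  P^-=[0.6195 -0.3327; -0.3327 2.8863]  S=[1.3098]  K=[0.5136; -0.6066]  nu=[2.7731]  x^+=[0.8473, 1.6691]  P^+=[0.2740 0.0753; 0.0753 2.4044]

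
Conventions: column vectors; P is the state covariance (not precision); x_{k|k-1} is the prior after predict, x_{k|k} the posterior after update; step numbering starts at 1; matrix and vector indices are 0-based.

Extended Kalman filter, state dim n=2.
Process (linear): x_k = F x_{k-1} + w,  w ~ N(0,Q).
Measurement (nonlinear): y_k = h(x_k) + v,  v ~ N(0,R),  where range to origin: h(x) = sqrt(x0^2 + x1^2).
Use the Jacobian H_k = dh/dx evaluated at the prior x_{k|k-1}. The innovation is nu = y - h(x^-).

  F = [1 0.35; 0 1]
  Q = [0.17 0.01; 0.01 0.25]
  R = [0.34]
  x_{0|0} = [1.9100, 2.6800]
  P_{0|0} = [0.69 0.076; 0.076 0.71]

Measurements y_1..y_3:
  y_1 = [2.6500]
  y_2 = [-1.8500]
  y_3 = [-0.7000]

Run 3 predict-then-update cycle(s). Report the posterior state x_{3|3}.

x_post = [-0.0467, 0.3788]

step 1: x^-=[2.8480, 2.6800]  P^-=[1.0002 0.3345; 0.3345 0.9600]  H_jac=[0.7283 0.6853]  S=[1.6552]  K=[0.5786; 0.5446]  nu=[-1.2607]  x^+=[2.1186, 1.9934]  P^+=[0.4461 -0.1871; -0.1871 0.4690]
step 2: x^-=[2.8163, 1.9934]  P^-=[0.5426 -0.0129; -0.0129 0.7190]  H_jac=[0.8162 0.5777]  S=[0.9293]  K=[0.4686; 0.4356]  nu=[-5.3004]  x^+=[0.3327, -0.3157]  P^+=[0.3386 -0.2026; -0.2026 0.5426]
step 3: x^-=[0.2222, -0.3157]  P^-=[0.4332 -0.0027; -0.0027 0.7926]  H_jac=[0.5756 -0.8177]  S=[1.0161]  K=[0.2476; -0.6394]  nu=[-1.0860]  x^+=[-0.0467, 0.3788]  P^+=[0.3710 0.1582; 0.1582 0.3772]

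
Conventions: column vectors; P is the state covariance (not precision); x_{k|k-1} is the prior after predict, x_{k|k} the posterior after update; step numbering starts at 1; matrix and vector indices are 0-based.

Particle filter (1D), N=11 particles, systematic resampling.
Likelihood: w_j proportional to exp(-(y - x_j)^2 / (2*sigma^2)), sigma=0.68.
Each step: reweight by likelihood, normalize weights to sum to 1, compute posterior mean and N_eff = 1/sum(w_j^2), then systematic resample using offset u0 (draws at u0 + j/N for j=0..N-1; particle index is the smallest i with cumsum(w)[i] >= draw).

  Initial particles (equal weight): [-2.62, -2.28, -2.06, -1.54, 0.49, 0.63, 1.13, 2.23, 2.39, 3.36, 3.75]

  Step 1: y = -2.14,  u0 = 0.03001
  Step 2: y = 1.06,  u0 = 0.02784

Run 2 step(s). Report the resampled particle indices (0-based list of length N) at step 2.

step 1: w=[0.2273, 0.2854, 0.2895, 0.1975, 0.0002, 0.0001, 0.0000, 0.0000, 0.0000, 0.0000, 0.0000]  mean=-2.1467  Neff=3.9067  idx=[0, 0, 0, 1, 1, 1, 2, 2, 2, 3, 3]
step 2: w=[0.0003, 0.0003, 0.0003, 0.0040, 0.0040, 0.0040, 0.0187, 0.0187, 0.0187, 0.4655, 0.4655]  mean=-1.5790  Neff=2.3015  idx=[6, 9, 9, 9, 9, 9, 10, 10, 10, 10, 10]

resampled_idx = [6, 9, 9, 9, 9, 9, 10, 10, 10, 10, 10]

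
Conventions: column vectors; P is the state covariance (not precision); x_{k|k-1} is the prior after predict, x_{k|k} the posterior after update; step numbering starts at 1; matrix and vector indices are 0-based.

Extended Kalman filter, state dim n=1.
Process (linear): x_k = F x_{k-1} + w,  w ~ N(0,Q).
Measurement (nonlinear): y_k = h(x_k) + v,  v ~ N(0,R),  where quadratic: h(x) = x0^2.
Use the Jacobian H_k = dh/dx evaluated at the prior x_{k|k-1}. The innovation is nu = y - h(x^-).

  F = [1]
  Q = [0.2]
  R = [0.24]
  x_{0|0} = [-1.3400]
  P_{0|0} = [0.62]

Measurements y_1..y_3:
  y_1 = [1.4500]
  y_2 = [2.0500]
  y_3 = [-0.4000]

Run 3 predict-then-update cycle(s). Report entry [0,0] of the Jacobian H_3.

H_jac[0,0] = -2.8319

step 1: x^-=[-1.3400]  P^-=[0.8200]  H_jac=[-2.6800]  S=[6.1296]  K=[-0.3585]  nu=[-0.3456]  x^+=[-1.2161]  P^+=[0.0321]
step 2: x^-=[-1.2161]  P^-=[0.2321]  H_jac=[-2.4322]  S=[1.6130]  K=[-0.3500]  nu=[0.5711]  x^+=[-1.4160]  P^+=[0.0345]
step 3: x^-=[-1.4160]  P^-=[0.2345]  H_jac=[-2.8319]  S=[2.1209]  K=[-0.3132]  nu=[-2.4050]  x^+=[-0.6628]  P^+=[0.0265]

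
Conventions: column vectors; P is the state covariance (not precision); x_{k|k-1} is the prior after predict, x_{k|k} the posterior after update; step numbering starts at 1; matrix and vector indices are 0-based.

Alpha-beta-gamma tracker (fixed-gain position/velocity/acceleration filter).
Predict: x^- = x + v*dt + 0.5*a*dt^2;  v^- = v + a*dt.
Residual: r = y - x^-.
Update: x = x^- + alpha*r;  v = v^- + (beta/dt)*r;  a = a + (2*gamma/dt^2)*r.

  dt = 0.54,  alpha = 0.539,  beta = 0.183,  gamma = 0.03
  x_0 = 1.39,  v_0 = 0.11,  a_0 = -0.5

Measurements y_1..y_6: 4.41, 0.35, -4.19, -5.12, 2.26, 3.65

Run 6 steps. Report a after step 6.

step 1: x_pred=1.3765  r=3.0335  x^+=3.0116  v^+=0.8680  a^+=0.1242
step 2: x_pred=3.4984  r=-3.1484  x^+=1.8014  v^+=-0.1319  a^+=-0.5236
step 3: x_pred=1.6538  r=-5.8438  x^+=-1.4960  v^+=-2.3951  a^+=-1.7261
step 4: x_pred=-3.0410  r=-2.0790  x^+=-4.1616  v^+=-4.0317  a^+=-2.1539
step 5: x_pred=-6.6527  r=8.9127  x^+=-1.8488  v^+=-2.1744  a^+=-0.3200
step 6: x_pred=-3.0696  r=6.7196  x^+=0.5523  v^+=-0.0700  a^+=1.0627

a_post = 1.0627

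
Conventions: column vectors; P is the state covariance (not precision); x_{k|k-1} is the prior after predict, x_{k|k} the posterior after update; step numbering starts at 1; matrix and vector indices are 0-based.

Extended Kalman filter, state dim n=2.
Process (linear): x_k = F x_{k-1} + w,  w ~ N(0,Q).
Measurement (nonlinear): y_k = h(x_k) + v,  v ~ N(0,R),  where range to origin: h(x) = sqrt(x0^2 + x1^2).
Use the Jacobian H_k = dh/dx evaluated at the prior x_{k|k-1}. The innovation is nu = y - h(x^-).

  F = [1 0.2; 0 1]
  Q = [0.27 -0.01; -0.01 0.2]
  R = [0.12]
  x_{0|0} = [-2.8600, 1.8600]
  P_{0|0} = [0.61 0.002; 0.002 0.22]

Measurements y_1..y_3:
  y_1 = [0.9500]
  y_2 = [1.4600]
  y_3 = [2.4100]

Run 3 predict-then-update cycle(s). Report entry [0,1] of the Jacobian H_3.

H_jac[0,1] = 0.9978

step 1: x^-=[-2.4880, 1.8600]  P^-=[0.8896 0.0360; 0.0360 0.4200]  H_jac=[-0.8009 0.5988]  S=[0.8067]  K=[-0.8565; 0.2760]  nu=[-2.1564]  x^+=[-0.6410, 1.2648]  P^+=[0.2978 0.2267; 0.2267 0.3586]
step 2: x^-=[-0.3881, 1.2648]  P^-=[0.6728 0.2884; 0.2884 0.5586]  H_jac=[-0.2933 0.9560]  S=[0.5266]  K=[0.1488; 0.8533]  nu=[0.1370]  x^+=[-0.3677, 1.3817]  P^+=[0.6612 0.2215; 0.2215 0.1751]
step 3: x^-=[-0.0913, 1.3817]  P^-=[1.0268 0.2465; 0.2465 0.3751]  H_jac=[-0.0660 0.9978]  S=[0.4655]  K=[0.3830; 0.7691]  nu=[1.0253]  x^+=[0.3013, 2.1703]  P^+=[0.9585 0.1094; 0.1094 0.0997]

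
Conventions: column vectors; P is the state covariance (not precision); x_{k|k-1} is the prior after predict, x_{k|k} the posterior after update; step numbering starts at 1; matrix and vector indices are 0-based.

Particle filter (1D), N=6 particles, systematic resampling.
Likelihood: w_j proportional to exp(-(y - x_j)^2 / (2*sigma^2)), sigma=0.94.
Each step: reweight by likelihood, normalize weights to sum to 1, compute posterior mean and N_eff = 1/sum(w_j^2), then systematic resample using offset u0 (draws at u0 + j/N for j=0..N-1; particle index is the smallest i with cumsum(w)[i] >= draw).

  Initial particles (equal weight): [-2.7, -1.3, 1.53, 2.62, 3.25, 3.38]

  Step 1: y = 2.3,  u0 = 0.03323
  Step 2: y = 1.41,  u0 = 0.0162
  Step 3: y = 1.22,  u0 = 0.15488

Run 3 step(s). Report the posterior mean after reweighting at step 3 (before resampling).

step 1: w=[0.0000, 0.0002, 0.2575, 0.3399, 0.2161, 0.1862]  mean=2.6160  Neff=3.7987  idx=[2, 2, 3, 3, 4, 5]
step 2: w=[0.3184, 0.3184, 0.1402, 0.1402, 0.0473, 0.0357]  mean=1.9829  Neff=4.0733  idx=[0, 0, 1, 1, 2, 3]
step 3: w=[0.2129, 0.2129, 0.2129, 0.2129, 0.0742, 0.0742]  mean=1.6917  Neff=5.1991  idx=[0, 1, 2, 3, 3, 5]

post_mean = 1.6917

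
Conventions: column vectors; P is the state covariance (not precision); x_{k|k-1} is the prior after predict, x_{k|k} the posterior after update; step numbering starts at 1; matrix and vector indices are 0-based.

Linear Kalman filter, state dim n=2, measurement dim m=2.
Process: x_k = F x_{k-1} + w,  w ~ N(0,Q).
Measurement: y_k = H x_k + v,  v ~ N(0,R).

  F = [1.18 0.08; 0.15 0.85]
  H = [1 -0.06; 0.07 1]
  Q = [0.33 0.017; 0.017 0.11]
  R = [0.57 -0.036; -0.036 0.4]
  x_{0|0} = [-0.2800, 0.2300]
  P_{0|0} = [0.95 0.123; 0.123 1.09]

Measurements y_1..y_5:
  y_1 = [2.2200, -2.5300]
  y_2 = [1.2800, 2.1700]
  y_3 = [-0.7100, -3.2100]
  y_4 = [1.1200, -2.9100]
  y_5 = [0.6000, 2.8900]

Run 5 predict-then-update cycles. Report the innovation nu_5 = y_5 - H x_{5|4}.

step 1: x^-=[-0.3120, 0.1535]  P^-=[1.6830 0.3841; 0.3841 0.9503]  S=[2.2103 0.4073; 0.4073 1.4123]  K=[0.7240 0.1466; 0.0216 0.6857]  nu=[2.5412, -2.6617]  x^+=[1.1376, -1.6165]  P^+=[0.4076 0.0040; 0.0040 0.2732]
step 2: x^-=[1.2130, -1.2034]  P^-=[0.9001 0.1118; 0.1118 0.3176]  S=[1.4578 0.1193; 0.1193 0.7377]  K=[0.6014 0.1397; 0.0279 0.4366]  nu=[-0.0052, 3.2885]  x^+=[1.6694, 0.2323]  P^+=[0.3384 0.0106; 0.0106 0.1729]
step 3: x^-=[1.9885, 0.4479]  P^-=[0.8043 0.0994; 0.0994 0.2452]  S=[1.3632 0.1045; 0.1045 0.6631]  K=[0.5745 0.1442; 0.0333 0.3751]  nu=[-2.6716, -3.7971]  x^+=[-0.0940, -1.0653]  P^+=[0.3232 0.0144; 0.0144 0.1478]
step 4: x^-=[-0.1961, -0.9196]  P^-=[0.7836 0.0988; 0.0988 0.2277]  S=[1.3426 0.1036; 0.1036 0.6454]  K=[0.5679 0.1470; 0.0358 0.3578]  nu=[1.2609, -1.9766]  x^+=[0.2295, -1.5818]  P^+=[0.3194 0.0160; 0.0160 0.1407]
step 5: x^-=[0.1443, -1.3101]  P^-=[0.7786 0.0993; 0.0993 0.2229]  S=[1.3375 0.1040; 0.1040 0.6407]  K=[0.5662 0.1482; 0.0368 0.3529]  nu=[0.3771, 4.1900]  x^+=[0.9786, 0.1823]  P^+=[0.3184 0.0166; 0.0166 0.1387]

innov = [0.3771, 4.1900]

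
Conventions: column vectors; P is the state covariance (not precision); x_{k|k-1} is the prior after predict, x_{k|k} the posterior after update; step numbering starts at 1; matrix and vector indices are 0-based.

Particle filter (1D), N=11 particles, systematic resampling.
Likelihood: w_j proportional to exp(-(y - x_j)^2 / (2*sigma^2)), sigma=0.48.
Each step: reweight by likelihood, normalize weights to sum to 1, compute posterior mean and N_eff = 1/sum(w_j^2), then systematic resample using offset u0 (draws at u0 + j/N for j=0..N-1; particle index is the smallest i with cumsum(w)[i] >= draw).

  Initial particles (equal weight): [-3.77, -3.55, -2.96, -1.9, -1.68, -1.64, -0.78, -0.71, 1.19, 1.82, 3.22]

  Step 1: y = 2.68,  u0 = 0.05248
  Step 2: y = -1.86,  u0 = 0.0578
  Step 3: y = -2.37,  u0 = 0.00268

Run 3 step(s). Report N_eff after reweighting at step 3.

step 1: w=[0.0000, 0.0000, 0.0000, 0.0000, 0.0000, 0.0000, 0.0000, 0.0000, 0.0109, 0.2714, 0.7176]  mean=2.8178  Neff=1.6984  idx=[9, 9, 9, 10, 10, 10, 10, 10, 10, 10, 10]
step 2: w=[0.3333, 0.3333, 0.3333, 0.0000, 0.0000, 0.0000, 0.0000, 0.0000, 0.0000, 0.0000, 0.0000]  mean=1.8200  Neff=3.0000  idx=[0, 0, 0, 0, 1, 1, 1, 2, 2, 2, 2]
step 3: w=[0.0909, 0.0909, 0.0909, 0.0909, 0.0909, 0.0909, 0.0909, 0.0909, 0.0909, 0.0909, 0.0909]  mean=1.8200  Neff=11.0000  idx=[0, 1, 2, 3, 4, 5, 6, 7, 8, 9, 10]

N_eff = 11.0000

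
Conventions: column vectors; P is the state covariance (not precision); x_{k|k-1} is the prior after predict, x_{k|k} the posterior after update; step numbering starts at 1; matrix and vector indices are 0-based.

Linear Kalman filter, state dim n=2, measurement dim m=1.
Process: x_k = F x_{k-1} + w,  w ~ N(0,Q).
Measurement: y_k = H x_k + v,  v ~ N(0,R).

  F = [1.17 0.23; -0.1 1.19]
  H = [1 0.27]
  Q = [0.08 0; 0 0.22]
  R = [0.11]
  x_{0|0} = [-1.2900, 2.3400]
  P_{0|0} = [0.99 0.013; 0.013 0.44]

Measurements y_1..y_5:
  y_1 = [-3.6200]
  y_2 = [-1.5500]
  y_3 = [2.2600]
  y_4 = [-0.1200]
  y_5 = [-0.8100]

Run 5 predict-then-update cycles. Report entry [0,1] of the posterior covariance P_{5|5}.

step 1: x^-=[-0.9711, 2.9136]  P^-=[1.4655 0.0224; 0.0224 0.8499]  S=[1.6495]  K=[0.8921; 0.1527]  nu=[-3.4356]  x^+=[-4.0359, 2.3890]  P^+=[0.1527 -0.2023; -0.2023 0.8114]
step 2: x^-=[-4.1726, 3.2465]  P^-=[0.2231 -0.0728; -0.0728 1.4187]  S=[0.3973]  K=[0.5122; 0.7810]  nu=[1.7460]  x^+=[-3.2782, 4.6102]  P^+=[0.1189 -0.2317; -0.2317 1.1764]
step 3: x^-=[-2.7751, 5.8140]  P^-=[0.1803 -0.0092; -0.0092 1.9422]  S=[0.4269]  K=[0.4165; 1.2068]  nu=[3.4654]  x^+=[-1.3318, 9.9959]  P^+=[0.1062 -0.2238; -0.2238 1.3205]
step 4: x^-=[0.7408, 12.0283]  P^-=[0.1748 0.0426; 0.0426 2.1443]  S=[0.4641]  K=[0.4015; 1.3391]  nu=[-4.1085]  x^+=[-0.9085, 6.5267]  P^+=[0.1000 -0.2070; -0.2070 1.3121]
step 5: x^-=[0.4382, 7.8577]  P^-=[0.1750 0.0640; 0.0640 2.1283]  S=[0.4747]  K=[0.4050; 1.3454]  nu=[-3.3698]  x^+=[-0.9266, 3.3240]  P^+=[0.0971 -0.1946; -0.1946 1.2690]

P_post[0,1] = -0.1946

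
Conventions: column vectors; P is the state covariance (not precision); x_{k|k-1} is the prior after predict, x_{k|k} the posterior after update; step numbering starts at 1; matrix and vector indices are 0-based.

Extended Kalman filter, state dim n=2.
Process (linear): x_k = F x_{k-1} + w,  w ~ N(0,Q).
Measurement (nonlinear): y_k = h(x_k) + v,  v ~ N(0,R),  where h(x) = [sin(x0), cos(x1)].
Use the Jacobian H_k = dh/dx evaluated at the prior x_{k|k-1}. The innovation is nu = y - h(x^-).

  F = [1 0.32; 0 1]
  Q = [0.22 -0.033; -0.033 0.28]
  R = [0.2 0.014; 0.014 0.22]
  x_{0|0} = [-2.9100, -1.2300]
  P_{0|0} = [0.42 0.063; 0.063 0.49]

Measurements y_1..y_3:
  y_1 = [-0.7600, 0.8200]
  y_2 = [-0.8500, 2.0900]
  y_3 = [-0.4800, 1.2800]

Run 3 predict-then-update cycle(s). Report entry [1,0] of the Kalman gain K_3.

K[1,0] = -0.0413

step 1: x^-=[-3.3036, -1.2300]  P^-=[0.7305 0.1868; 0.1868 0.7700]  H_jac=[-0.9869 0.0000; 0.0000 0.9425]  S=[0.9115 -0.1598; -0.1598 0.9040]  K=[-0.7810 0.0567; -0.0635 0.7916]  nu=[-0.9213, 0.4858]  x^+=[-2.5565, -0.7870]  P^+=[0.1575 0.0016; 0.0016 0.1838]
step 2: x^-=[-2.8083, -0.7870]  P^-=[0.3973 0.0275; 0.0275 0.4638]  H_jac=[-0.9450 0.0000; 0.0000 0.7082]  S=[0.5548 -0.0044; -0.0044 0.4526]  K=[-0.6765 0.0364; -0.0411 0.7253]  nu=[-0.5229, 1.3840]  x^+=[-2.4042, 0.2384]  P^+=[0.1426 -0.0021; -0.0021 0.2245]
step 3: x^-=[-2.3279, 0.2384]  P^-=[0.3843 0.0368; 0.0368 0.5045]  H_jac=[-0.6868 0.0000; 0.0000 -0.2361]  S=[0.3813 0.0200; 0.0200 0.2481]  K=[-0.6933 0.0208; -0.0413 -0.4767]  nu=[0.2468, 0.3083]  x^+=[-2.4926, 0.0812]  P^+=[0.2015 0.0217; 0.0217 0.4467]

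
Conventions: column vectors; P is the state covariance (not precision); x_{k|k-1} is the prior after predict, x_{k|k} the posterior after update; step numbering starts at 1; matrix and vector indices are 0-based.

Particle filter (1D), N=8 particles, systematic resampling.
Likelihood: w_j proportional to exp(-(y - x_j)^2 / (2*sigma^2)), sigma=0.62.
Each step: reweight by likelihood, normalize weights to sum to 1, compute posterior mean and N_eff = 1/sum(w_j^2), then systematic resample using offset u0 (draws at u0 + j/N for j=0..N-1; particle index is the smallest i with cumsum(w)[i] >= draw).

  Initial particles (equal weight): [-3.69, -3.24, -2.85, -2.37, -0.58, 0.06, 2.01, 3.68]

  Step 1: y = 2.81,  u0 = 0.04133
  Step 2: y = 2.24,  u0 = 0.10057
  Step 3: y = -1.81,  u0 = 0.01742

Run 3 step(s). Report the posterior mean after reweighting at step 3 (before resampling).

step 1: w=[0.0000, 0.0000, 0.0000, 0.0000, 0.0000, 0.0001, 0.5379, 0.4620]  mean=2.7815  Neff=1.9888  idx=[6, 6, 6, 6, 7, 7, 7, 7]
step 2: w=[0.2332, 0.2332, 0.2332, 0.2332, 0.0168, 0.0168, 0.0168, 0.0168]  mean=2.1224  Neff=4.5746  idx=[0, 0, 1, 2, 2, 3, 3, 6]
step 3: w=[0.1429, 0.1429, 0.1429, 0.1429, 0.1429, 0.1429, 0.1429, 0.0000]  mean=2.0100  Neff=7.0000  idx=[0, 0, 1, 2, 3, 4, 5, 6]

post_mean = 2.0100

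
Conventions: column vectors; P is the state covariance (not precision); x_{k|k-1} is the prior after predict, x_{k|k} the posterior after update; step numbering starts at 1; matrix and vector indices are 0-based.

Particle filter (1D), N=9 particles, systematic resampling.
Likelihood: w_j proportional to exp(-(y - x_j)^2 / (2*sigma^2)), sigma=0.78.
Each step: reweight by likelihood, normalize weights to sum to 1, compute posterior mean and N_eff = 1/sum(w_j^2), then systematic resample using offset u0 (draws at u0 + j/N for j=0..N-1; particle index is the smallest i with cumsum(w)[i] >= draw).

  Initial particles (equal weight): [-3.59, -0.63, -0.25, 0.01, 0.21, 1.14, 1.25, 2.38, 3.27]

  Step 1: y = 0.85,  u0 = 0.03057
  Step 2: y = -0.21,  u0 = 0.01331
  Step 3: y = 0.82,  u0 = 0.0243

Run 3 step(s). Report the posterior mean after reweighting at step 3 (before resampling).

step 1: w=[0.0000, 0.0438, 0.0980, 0.1484, 0.1893, 0.2473, 0.2324, 0.0387, 0.0022]  mean=0.6606  Neff=5.3758  idx=[1, 2, 3, 4, 4, 5, 5, 6, 6]
step 2: w=[0.1617, 0.1867, 0.1797, 0.1617, 0.1617, 0.0418, 0.0418, 0.0324, 0.0324]  mean=0.0975  Neff=6.6139  idx=[0, 0, 1, 1, 2, 3, 3, 4, 6]
step 3: w=[0.0366, 0.0366, 0.0805, 0.0805, 0.1203, 0.1519, 0.1519, 0.1519, 0.1896]  mean=0.2267  Neff=7.3898  idx=[0, 2, 4, 5, 5, 6, 7, 7, 8]

post_mean = 0.2267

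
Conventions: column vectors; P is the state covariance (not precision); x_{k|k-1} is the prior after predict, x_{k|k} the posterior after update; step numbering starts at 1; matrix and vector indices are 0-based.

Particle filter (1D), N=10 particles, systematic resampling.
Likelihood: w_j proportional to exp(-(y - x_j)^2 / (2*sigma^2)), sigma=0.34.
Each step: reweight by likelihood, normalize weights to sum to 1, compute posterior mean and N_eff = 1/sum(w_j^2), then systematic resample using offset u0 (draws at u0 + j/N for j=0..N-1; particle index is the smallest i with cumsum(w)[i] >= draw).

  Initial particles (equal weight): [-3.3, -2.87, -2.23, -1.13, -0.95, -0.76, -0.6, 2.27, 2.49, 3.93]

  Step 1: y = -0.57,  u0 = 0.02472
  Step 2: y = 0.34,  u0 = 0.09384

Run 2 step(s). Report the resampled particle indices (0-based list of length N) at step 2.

resampled_idx = [4, 6, 6, 7, 7, 8, 8, 9, 9, 9]

step 1: w=[0.0000, 0.0000, 0.0000, 0.0974, 0.2025, 0.3235, 0.3767, 0.0000, 0.0000, 0.0000]  mean=-0.7742  Neff=3.3672  idx=[3, 4, 4, 5, 5, 5, 6, 6, 6, 6]
step 2: w=[0.0008, 0.0071, 0.0071, 0.0507, 0.0507, 0.0507, 0.2082, 0.2082, 0.2082, 0.2082]  mean=-0.6298  Neff=5.5193  idx=[4, 6, 6, 7, 7, 8, 8, 9, 9, 9]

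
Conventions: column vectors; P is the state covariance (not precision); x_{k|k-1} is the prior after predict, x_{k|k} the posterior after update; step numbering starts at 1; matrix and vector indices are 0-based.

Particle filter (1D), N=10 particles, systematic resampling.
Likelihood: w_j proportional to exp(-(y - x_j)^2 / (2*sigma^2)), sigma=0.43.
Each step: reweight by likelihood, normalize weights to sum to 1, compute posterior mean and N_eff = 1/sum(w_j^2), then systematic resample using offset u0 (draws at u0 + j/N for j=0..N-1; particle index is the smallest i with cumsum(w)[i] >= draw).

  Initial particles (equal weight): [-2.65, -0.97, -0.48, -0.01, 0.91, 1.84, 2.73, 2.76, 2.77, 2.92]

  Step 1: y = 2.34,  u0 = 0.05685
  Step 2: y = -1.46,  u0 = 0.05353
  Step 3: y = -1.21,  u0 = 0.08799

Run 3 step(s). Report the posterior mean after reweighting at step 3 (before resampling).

post_mean = 1.8400

step 1: w=[0.0000, 0.0000, 0.0000, 0.0000, 0.0014, 0.1813, 0.2363, 0.2212, 0.2162, 0.1435]  mean=2.6086  Neff=4.8780  idx=[5, 5, 6, 6, 7, 7, 8, 8, 9, 9]
step 2: w=[0.5000, 0.5000, 0.0000, 0.0000, 0.0000, 0.0000, 0.0000, 0.0000, 0.0000, 0.0000]  mean=1.8400  Neff=2.0000  idx=[0, 0, 0, 0, 0, 1, 1, 1, 1, 1]
step 3: w=[0.1000, 0.1000, 0.1000, 0.1000, 0.1000, 0.1000, 0.1000, 0.1000, 0.1000, 0.1000]  mean=1.8400  Neff=10.0000  idx=[0, 1, 2, 3, 4, 5, 6, 7, 8, 9]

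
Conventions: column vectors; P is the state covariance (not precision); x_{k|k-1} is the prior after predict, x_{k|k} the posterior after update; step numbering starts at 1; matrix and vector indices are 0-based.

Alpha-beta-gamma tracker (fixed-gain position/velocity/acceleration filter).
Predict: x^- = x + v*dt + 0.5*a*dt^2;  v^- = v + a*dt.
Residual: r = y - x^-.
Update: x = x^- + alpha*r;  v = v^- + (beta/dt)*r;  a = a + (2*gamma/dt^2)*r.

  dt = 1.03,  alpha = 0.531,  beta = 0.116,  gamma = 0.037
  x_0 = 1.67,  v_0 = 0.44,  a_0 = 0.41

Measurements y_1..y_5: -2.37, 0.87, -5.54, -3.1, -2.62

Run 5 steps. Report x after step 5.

x_post = -3.1073

step 1: x_pred=2.3407  r=-4.7107  x^+=-0.1607  v^+=0.3318  a^+=0.0814
step 2: x_pred=0.2242  r=0.6458  x^+=0.5671  v^+=0.4884  a^+=0.1265
step 3: x_pred=1.1372  r=-6.6772  x^+=-2.4084  v^+=-0.1334  a^+=-0.3393
step 4: x_pred=-2.7257  r=-0.3743  x^+=-2.9245  v^+=-0.5250  a^+=-0.3654
step 5: x_pred=-3.6590  r=1.0390  x^+=-3.1073  v^+=-0.7843  a^+=-0.2929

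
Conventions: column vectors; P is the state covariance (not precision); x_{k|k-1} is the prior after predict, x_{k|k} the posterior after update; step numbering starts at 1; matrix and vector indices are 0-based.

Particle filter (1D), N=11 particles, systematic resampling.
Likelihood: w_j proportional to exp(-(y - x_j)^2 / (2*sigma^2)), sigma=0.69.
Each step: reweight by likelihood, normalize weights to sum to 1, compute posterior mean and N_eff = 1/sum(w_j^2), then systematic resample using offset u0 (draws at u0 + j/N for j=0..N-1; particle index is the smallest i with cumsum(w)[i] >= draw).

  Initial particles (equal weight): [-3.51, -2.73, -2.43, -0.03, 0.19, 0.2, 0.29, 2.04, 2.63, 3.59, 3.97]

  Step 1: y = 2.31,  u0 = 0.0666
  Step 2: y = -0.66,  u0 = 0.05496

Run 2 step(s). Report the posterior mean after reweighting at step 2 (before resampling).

post_mean = 2.0541

step 1: w=[0.0000, 0.0000, 0.0000, 0.0015, 0.0043, 0.0045, 0.0066, 0.4424, 0.4289, 0.0855, 0.0264]  mean=2.4458  Neff=2.5790  idx=[7, 7, 7, 7, 7, 8, 8, 8, 8, 8, 10]
step 2: w=[0.1952, 0.1952, 0.1952, 0.1952, 0.1952, 0.0048, 0.0048, 0.0048, 0.0048, 0.0048, 0.0000]  mean=2.0541  Neff=5.2443  idx=[0, 0, 1, 1, 2, 2, 3, 3, 4, 4, 4]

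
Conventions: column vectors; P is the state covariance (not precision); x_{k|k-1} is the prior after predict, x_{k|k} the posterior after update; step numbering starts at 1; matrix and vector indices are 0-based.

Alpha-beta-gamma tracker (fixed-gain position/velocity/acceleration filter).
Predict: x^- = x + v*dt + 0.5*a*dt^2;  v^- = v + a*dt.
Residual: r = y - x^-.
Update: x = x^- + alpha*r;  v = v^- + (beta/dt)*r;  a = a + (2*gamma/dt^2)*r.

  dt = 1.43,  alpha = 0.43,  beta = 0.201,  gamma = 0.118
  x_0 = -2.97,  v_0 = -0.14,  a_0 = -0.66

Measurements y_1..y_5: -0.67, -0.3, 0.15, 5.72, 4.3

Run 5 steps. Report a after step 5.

a_post = 1.1255

step 1: x_pred=-3.8450  r=3.1750  x^+=-2.4798  v^+=-0.6375  a^+=-0.2936
step 2: x_pred=-3.6916  r=3.3916  x^+=-2.2332  v^+=-0.5806  a^+=0.0978
step 3: x_pred=-2.9634  r=3.1134  x^+=-1.6247  v^+=-0.0031  a^+=0.4572
step 4: x_pred=-1.1616  r=6.8816  x^+=1.7975  v^+=1.6179  a^+=1.2514
step 5: x_pred=5.3906  r=-1.0906  x^+=4.9216  v^+=3.2541  a^+=1.1255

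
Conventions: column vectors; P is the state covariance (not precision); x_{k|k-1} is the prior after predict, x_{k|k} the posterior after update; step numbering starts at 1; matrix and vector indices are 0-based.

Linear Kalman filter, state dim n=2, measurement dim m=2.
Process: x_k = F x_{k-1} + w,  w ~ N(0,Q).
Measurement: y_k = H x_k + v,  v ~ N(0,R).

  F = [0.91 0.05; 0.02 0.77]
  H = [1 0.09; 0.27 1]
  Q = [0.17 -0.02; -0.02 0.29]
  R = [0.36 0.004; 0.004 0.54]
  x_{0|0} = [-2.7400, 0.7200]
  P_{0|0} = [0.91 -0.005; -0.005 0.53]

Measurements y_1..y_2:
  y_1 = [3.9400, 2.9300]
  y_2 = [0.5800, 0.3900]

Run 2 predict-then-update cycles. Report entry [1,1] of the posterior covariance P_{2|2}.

step 1: x^-=[-2.4574, 0.4996]  P^-=[0.9244 0.0135; 0.0135 0.6044]  S=[1.2918 0.3218; 0.3218 1.2191]  K=[0.7095 0.0285; -0.0768 0.5191]  nu=[6.3524, 3.0939]  x^+=[2.1377, 1.6178]  P^+=[0.2602 -0.0520; -0.0520 0.2940]
step 2: x^-=[2.0262, 1.2885]  P^-=[0.3815 -0.0404; -0.0404 0.4628]  S=[0.7379 0.1072; 0.1072 1.0088]  K=[0.5109 0.0077; -0.0644 0.4548]  nu=[-1.5622, -1.4456]  x^+=[1.2170, 0.7317]  P^+=[0.1880 -0.0445; -0.0445 0.2574]

P_post[1,1] = 0.2574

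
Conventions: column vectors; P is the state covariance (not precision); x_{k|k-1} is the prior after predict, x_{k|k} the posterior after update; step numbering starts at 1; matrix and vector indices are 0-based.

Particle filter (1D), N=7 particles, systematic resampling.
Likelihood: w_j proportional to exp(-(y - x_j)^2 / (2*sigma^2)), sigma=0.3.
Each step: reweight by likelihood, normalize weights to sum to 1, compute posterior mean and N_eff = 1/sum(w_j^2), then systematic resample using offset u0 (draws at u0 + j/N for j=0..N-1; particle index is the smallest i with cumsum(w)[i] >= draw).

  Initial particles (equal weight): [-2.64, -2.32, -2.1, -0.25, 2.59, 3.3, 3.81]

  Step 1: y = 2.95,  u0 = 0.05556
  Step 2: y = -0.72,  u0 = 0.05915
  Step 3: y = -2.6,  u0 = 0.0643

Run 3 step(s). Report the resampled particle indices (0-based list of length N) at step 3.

step 1: w=[0.0000, 0.0000, 0.0000, 0.0000, 0.4822, 0.5016, 0.0163]  mean=2.9660  Neff=2.0648  idx=[4, 4, 4, 5, 5, 5, 5]
step 2: w=[0.3333, 0.3333, 0.3333, 0.0000, 0.0000, 0.0000, 0.0000]  mean=2.5900  Neff=3.0000  idx=[0, 0, 1, 1, 1, 2, 2]
step 3: w=[0.1429, 0.1429, 0.1429, 0.1429, 0.1429, 0.1429, 0.1429]  mean=2.5900  Neff=7.0000  idx=[0, 1, 2, 3, 4, 5, 6]

resampled_idx = [0, 1, 2, 3, 4, 5, 6]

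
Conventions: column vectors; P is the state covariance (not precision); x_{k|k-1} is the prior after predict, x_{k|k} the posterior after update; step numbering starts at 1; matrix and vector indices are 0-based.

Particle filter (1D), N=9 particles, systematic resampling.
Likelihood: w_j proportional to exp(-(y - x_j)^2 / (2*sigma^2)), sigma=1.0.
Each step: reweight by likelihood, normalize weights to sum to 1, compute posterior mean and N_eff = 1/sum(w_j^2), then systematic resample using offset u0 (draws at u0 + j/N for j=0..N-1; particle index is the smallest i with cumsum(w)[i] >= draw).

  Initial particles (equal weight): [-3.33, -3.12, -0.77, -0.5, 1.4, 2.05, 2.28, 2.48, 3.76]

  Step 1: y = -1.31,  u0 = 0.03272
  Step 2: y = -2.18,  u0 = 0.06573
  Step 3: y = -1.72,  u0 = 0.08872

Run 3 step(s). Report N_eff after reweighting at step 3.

N_eff = 8.4133

step 1: w=[0.0670, 0.1002, 0.4455, 0.3712, 0.0131, 0.0018, 0.0008, 0.0004, 0.0000]  mean=-1.0393  Neff=2.8494  idx=[0, 1, 2, 2, 2, 2, 3, 3, 3]
step 2: w=[0.1531, 0.1907, 0.1098, 0.1098, 0.1098, 0.1098, 0.0723, 0.0723, 0.0723]  mean=-1.5516  Neff=8.0821  idx=[0, 1, 1, 2, 3, 4, 5, 6, 8]
step 3: w=[0.0605, 0.0830, 0.0830, 0.1408, 0.1408, 0.1408, 0.1408, 0.1051, 0.1051]  mean=-1.2583  Neff=8.4133  idx=[1, 2, 3, 4, 5, 5, 6, 7, 8]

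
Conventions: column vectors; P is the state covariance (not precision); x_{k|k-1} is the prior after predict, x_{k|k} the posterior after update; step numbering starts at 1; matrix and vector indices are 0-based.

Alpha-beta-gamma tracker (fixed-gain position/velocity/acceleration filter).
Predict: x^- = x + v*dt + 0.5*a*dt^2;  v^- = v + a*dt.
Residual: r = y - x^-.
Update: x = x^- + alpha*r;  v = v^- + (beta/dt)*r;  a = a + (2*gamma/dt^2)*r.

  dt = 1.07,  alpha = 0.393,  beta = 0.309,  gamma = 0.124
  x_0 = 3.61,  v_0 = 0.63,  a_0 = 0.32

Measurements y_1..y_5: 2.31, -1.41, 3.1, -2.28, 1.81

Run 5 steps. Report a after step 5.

step 1: x_pred=4.4673  r=-2.1573  x^+=3.6195  v^+=0.3494  a^+=-0.1473
step 2: x_pred=3.9090  r=-5.3190  x^+=1.8186  v^+=-1.3443  a^+=-1.2995
step 3: x_pred=-0.3636  r=3.4636  x^+=0.9976  v^+=-1.7344  a^+=-0.5492
step 4: x_pred=-1.1726  r=-1.1074  x^+=-1.6078  v^+=-2.6419  a^+=-0.7891
step 5: x_pred=-4.8864  r=6.6964  x^+=-2.2547  v^+=-1.5524  a^+=0.6614

a_post = 0.6614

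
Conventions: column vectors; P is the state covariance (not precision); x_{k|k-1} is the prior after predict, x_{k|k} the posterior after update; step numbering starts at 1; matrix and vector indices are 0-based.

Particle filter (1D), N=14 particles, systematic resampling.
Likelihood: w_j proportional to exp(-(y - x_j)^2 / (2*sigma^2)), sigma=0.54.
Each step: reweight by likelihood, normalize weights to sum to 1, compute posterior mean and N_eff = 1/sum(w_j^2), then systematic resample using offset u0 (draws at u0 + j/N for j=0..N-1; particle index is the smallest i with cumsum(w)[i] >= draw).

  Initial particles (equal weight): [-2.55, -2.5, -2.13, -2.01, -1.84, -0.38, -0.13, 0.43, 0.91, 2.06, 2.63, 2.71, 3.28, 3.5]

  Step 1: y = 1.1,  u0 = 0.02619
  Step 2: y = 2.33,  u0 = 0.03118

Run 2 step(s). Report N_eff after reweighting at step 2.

N_eff = 2.5408

step 1: w=[0.0000, 0.0000, 0.0000, 0.0000, 0.0000, 0.0135, 0.0430, 0.2666, 0.5411, 0.1185, 0.0104, 0.0068, 0.0002, 0.0000]  mean=0.8868  Neff=2.6312  idx=[6, 7, 7, 7, 7, 8, 8, 8, 8, 8, 8, 8, 9, 9]
step 2: w=[0.0000, 0.0010, 0.0010, 0.0010, 0.0010, 0.0158, 0.0158, 0.0158, 0.0158, 0.0158, 0.0158, 0.0158, 0.4426, 0.4426]  mean=1.9260  Neff=2.5408  idx=[6, 11, 12, 12, 12, 12, 12, 12, 13, 13, 13, 13, 13, 13]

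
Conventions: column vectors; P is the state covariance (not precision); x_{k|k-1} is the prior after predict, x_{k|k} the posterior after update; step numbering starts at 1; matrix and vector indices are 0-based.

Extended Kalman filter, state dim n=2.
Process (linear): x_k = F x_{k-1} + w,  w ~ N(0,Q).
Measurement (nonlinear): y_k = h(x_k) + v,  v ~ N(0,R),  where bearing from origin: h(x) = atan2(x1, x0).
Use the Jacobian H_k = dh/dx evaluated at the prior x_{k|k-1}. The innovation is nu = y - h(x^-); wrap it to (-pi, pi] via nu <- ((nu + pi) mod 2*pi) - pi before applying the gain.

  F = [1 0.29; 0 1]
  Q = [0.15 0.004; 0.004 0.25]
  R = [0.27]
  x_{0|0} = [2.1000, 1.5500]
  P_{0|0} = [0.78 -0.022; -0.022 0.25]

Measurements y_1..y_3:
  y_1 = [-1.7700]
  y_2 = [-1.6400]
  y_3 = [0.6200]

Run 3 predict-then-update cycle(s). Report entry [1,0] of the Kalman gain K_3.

K[1,0] = 0.7250

step 1: x^-=[2.5495, 1.5500]  P^-=[0.9383 0.0545; 0.0545 0.5000]  H_jac=[-0.1741 0.2864]  S=[0.3340]  K=[-0.4424; 0.4003]  nu=[-2.3163]  x^+=[3.5741, 0.6228]  P^+=[0.8729 0.1136; 0.1136 0.4465]
step 2: x^-=[3.7547, 0.6228]  P^-=[1.1264 0.2471; 0.2471 0.6965]  H_jac=[-0.0430 0.2592]  S=[0.3134]  K=[0.0499; 0.5422]  nu=[-1.8044]  x^+=[3.6648, -0.3555]  P^+=[1.1256 0.2387; 0.2387 0.6044]
step 3: x^-=[3.5617, -0.3555]  P^-=[1.4648 0.4179; 0.4179 0.8544]  H_jac=[0.0277 0.2780]  S=[0.3436]  K=[0.4564; 0.7250]  nu=[0.7195]  x^+=[3.8900, 0.1661]  P^+=[1.3933 0.3042; 0.3042 0.6738]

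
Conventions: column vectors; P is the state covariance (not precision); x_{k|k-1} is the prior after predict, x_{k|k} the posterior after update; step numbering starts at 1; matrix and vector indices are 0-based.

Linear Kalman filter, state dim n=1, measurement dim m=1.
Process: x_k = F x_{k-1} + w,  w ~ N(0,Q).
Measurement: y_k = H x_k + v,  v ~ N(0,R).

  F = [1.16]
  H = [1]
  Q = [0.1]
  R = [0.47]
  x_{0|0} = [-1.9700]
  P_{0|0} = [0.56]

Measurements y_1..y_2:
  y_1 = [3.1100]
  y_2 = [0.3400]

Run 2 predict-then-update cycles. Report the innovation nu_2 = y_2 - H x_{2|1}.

innov = [-1.0452]

step 1: x^-=[-2.2852]  P^-=[0.8535]  S=[1.3235]  K=[0.6449]  nu=[5.3952]  x^+=[1.1941]  P^+=[0.3031]
step 2: x^-=[1.3852]  P^-=[0.5078]  S=[0.9778]  K=[0.5194]  nu=[-1.0452]  x^+=[0.8424]  P^+=[0.2441]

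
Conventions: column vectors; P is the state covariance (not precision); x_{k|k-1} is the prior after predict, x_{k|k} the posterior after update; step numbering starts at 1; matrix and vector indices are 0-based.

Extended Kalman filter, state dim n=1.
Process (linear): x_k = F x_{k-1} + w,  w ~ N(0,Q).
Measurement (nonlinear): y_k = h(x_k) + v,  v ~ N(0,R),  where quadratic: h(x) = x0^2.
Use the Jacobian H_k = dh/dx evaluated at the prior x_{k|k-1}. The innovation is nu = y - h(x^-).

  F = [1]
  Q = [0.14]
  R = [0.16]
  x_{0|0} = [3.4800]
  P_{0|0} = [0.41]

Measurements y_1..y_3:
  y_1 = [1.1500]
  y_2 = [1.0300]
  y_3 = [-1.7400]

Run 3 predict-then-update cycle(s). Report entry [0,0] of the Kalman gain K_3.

step 1: x^-=[3.4800]  P^-=[0.5500]  H_jac=[6.9600]  S=[26.8029]  K=[0.1428]  nu=[-10.9604]  x^+=[1.9146]  P^+=[0.0033]
step 2: x^-=[1.9146]  P^-=[0.1433]  H_jac=[3.8293]  S=[2.2610]  K=[0.2427]  nu=[-2.6358]  x^+=[1.2750]  P^+=[0.0101]
step 3: x^-=[1.2750]  P^-=[0.1501]  H_jac=[2.5500]  S=[1.1363]  K=[0.3369]  nu=[-3.3656]  x^+=[0.1410]  P^+=[0.0211]

K[0,0] = 0.3369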